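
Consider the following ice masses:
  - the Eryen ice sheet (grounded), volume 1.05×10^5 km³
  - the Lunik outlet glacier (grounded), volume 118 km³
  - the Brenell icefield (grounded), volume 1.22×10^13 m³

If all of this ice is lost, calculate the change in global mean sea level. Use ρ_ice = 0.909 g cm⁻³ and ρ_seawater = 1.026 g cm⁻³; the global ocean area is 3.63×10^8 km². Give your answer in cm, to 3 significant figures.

Eryen: 1.05×10^5 km³ × (909/1026) = 9.303×10^4 km³ of water.
Lunik: 118 km³ × (909/1026) = 104.5 km³ of water.
Brenell: 1.22×10^13 m³ × (909/1026) = 1.081×10^13 m³ of water.
Total added water ≈ 1.039×10^14 m³ over 3.63×10^14 m² → Δh = 0.286 m = 28.6 cm.

≈ 28.6 cm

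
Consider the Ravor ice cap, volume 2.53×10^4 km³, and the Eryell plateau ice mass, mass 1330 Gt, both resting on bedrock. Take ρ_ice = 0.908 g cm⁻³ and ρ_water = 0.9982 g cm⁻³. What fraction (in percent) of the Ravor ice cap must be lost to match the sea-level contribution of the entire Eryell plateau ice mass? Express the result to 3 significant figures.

Equal sea-level rise means equal mass of meltwater, i.e. equal mass of ice lost.
Ice mass of Eryell: 1.330×10^15 kg; ice mass of Ravor: 2.297×10^16 kg.
Fraction required = 1.330×10^15 / 2.297×10^16 = 0.0579 → 5.79 %.

≈ 5.79 %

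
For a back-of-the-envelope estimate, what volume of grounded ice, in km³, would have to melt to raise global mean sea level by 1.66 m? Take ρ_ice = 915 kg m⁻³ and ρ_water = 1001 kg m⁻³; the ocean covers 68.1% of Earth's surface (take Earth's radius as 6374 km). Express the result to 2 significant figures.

≈ 6.3×10^5 km³

Required water volume = Δh × A = 1.66 m × 3.48×10^14 m² = 5.772×10^14 m³ = 5.772×10^5 km³.
Ice volume = water volume × ρ_w/ρ_ice = 5.772×10^5 × 1001/915 = 6.3×10^5 km³.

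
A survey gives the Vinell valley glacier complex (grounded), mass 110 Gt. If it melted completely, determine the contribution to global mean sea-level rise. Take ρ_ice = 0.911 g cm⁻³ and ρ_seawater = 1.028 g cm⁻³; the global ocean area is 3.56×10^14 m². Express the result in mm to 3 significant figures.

≈ 0.301 mm

Vinell: 110 Gt = 1.100×10^14 kg; dividing by ρ_w = 1.028 g cm⁻³ = 1028 kg m⁻³ gives 1.070×10^11 m³ of water.
Spread over 3.56×10^14 m² of ocean, Δh = 1.070×10^11 / 3.56×10^14 = 3.01×10^-4 m = 0.301 mm.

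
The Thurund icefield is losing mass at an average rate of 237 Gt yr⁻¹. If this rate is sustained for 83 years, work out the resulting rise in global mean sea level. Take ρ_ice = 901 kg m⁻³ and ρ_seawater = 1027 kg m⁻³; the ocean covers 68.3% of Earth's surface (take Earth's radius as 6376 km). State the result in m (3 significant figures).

≈ 0.0549 m

Total mass lost = 237 Gt/yr × 83 yr = 1.967×10^4 Gt = 1.967×10^16 kg.
ρ_w = 1027 kg m⁻³, so water volume = 1.967×10^16 / 1027 = 1.915×10^13 m³.
Δh = 1.915×10^13 / 3.49×10^14 = 0.0549 m.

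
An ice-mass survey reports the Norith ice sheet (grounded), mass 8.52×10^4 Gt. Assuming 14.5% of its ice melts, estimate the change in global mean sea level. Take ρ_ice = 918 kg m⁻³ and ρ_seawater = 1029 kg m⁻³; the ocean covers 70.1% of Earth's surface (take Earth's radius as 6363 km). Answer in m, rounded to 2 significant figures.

≈ 0.034 m

Norith: 0.145 × 8.52×10^4 Gt = 1.235×10^16 kg; dividing by ρ_w = 1029 kg m⁻³ gives 1.201×10^13 m³ of water.
Spread over 3.57×10^14 m² of ocean, Δh = 1.201×10^13 / 3.57×10^14 = 0.0337 m.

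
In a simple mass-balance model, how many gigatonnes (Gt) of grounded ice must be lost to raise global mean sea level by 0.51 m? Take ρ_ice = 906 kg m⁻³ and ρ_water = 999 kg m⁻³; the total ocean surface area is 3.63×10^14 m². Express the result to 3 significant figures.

≈ 1.85×10^5 Gt

Required water volume = Δh × A = 0.51 m × 3.63×10^14 m² = 1.851×10^14 m³.
ρ_w = 999 kg m⁻³, so the mass of water = 1.851×10^14 m³ × 999 kg m⁻³ = 1.849×10^17 kg = 1.85×10^5 Gt (and the same mass of ice, by conservation).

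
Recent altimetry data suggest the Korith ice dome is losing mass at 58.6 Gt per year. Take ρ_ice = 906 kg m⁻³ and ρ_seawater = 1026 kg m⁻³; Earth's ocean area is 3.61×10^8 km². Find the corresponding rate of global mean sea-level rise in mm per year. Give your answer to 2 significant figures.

ρ_w = 1026 kg m⁻³. Annual water volume added = 58.6 Gt / ρ_w = 5.860×10^13 kg / 1026 kg m⁻³ = 5.712×10^10 m³.
Δh per year = 5.712×10^10 / 3.61×10^14 = 1.58×10^-4 m = 0.16 mm.

≈ 0.16 mm/yr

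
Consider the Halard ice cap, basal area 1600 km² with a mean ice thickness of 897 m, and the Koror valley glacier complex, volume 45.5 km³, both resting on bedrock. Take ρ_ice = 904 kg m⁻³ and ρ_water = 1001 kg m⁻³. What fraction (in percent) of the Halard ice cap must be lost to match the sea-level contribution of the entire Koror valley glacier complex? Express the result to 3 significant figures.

≈ 3.17 %

Equal sea-level rise means equal mass of meltwater, i.e. equal mass of ice lost.
Ice mass of Koror: 4.113×10^13 kg; ice mass of Halard: 1.297×10^15 kg.
Fraction required = 4.113×10^13 / 1.297×10^15 = 0.0317 → 3.17 %.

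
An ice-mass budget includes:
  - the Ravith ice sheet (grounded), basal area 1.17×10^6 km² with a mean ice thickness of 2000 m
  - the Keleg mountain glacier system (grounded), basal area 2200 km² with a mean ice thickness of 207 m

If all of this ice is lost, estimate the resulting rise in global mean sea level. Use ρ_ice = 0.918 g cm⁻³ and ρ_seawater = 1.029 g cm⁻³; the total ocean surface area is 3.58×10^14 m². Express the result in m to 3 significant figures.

≈ 5.83 m

Ravith: ice volume = 1.17×10^6 km² × 2000 m = 2.340×10^6 km³; 2.340×10^6 × (918/1029) = 2.088×10^6 km³ of water.
Keleg: ice volume = 2200 km² × 207 m = 455.4 km³; 455.4 × (918/1029) = 406.3 km³ of water.
Total added water ≈ 2.088×10^15 m³ over 3.58×10^14 m² → Δh = 5.83 m.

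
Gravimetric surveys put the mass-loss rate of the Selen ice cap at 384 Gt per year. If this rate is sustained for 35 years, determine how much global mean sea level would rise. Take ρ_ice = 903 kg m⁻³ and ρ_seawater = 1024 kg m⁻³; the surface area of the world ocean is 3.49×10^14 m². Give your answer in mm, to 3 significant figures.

Total mass lost = 384 Gt/yr × 35 yr = 1.344×10^4 Gt = 1.344×10^16 kg.
ρ_w = 1024 kg m⁻³, so water volume = 1.344×10^16 / 1024 = 1.312×10^13 m³.
Δh = 1.312×10^13 / 3.49×10^14 = 0.0376 m = 37.6 mm.

≈ 37.6 mm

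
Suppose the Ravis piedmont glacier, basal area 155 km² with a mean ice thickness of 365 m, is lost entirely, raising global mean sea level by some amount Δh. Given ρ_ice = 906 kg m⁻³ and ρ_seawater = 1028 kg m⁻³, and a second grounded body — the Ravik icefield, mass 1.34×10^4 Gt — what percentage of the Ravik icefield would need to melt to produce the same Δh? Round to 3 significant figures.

≈ 0.383 %

Equal sea-level rise means equal mass of meltwater, i.e. equal mass of ice lost.
Ice mass of Ravis: 5.126×10^13 kg; ice mass of Ravik: 1.340×10^16 kg.
Fraction required = 5.126×10^13 / 1.340×10^16 = 3.83×10^-3 → 0.383 %.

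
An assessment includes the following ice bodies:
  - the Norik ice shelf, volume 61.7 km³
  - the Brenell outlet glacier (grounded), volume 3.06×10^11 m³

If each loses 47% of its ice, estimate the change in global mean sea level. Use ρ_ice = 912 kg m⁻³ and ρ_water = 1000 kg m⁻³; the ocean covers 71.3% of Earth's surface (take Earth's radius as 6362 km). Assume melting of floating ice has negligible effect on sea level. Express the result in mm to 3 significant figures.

≈ 0.362 mm

The Norik ice shelf is floating and already displaces its own weight of water, so its melt adds essentially nothing to sea level.
Brenell: 0.47 × 3.06×10^11 m³ × (912/1000) = 1.312×10^11 m³ of water.
Total added water ≈ 1.312×10^11 m³ over 3.63×10^14 m² → Δh = 3.62×10^-4 m = 0.362 mm.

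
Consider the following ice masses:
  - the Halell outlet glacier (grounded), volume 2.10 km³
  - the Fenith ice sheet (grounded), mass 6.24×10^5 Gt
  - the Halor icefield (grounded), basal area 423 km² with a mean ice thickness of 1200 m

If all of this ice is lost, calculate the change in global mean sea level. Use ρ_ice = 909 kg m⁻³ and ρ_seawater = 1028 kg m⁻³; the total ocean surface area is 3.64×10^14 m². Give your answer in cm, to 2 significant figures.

≈ 170 cm

Halell: 2.10 km³ × (909/1028) = 1.857 km³ of water.
Fenith: 6.24×10^5 Gt = 6.240×10^17 kg; dividing by ρ_w = 1028 kg m⁻³ gives 6.070×10^14 m³ of water.
Halor: ice volume = 423 km² × 1200 m = 507.6 km³; 507.6 × (909/1028) = 448.8 km³ of water.
Total added water ≈ 6.075×10^14 m³ over 3.64×10^14 m² → Δh = 1.67 m = 170 cm.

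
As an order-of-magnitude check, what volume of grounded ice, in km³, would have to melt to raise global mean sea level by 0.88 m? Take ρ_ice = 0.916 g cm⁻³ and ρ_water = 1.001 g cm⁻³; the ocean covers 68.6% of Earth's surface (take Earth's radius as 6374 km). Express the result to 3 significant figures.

≈ 3.37×10^5 km³

Required water volume = Δh × A = 0.88 m × 3.50×10^14 m² = 3.082×10^14 m³ = 3.082×10^5 km³.
Ice volume = water volume × ρ_w/ρ_ice = 3.082×10^5 × 1001/916 = 3.37×10^5 km³.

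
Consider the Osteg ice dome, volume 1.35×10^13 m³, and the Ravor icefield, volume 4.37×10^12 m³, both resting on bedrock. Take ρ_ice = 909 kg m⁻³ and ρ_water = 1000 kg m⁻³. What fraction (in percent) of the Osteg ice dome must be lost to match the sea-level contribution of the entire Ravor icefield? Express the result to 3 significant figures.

Equal sea-level rise means equal mass of meltwater, i.e. equal mass of ice lost.
Ice mass of Ravor: 3.972×10^15 kg; ice mass of Osteg: 1.227×10^16 kg.
Fraction required = 3.972×10^15 / 1.227×10^16 = 0.324 → 32.4 %.

≈ 32.4 %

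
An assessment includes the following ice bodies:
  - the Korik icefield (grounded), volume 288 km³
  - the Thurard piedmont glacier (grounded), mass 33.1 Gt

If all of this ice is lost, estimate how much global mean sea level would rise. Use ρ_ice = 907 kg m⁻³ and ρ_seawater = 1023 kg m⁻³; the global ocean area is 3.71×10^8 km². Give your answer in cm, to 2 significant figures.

Korik: 288 km³ × (907/1023) = 255.3 km³ of water.
Thurard: 33.1 Gt = 3.310×10^13 kg; dividing by ρ_w = 1023 kg m⁻³ gives 3.236×10^10 m³ of water.
Total added water ≈ 2.877×10^11 m³ over 3.71×10^14 m² → Δh = 7.75×10^-4 m = 0.078 cm.

≈ 0.078 cm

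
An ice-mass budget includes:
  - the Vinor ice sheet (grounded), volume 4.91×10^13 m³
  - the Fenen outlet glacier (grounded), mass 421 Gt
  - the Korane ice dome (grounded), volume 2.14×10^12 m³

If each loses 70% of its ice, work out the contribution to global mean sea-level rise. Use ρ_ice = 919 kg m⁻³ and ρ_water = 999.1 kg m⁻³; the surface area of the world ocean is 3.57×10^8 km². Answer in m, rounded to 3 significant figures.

Vinor: 0.7 × 4.91×10^13 m³ × (919/999.1) = 3.161×10^13 m³ of water.
Fenen: 0.7 × 421 Gt = 2.947×10^14 kg; dividing by ρ_w = 999.1 kg m⁻³ gives 2.950×10^11 m³ of water.
Korane: 0.7 × 2.14×10^12 m³ × (919/999.1) = 1.378×10^12 m³ of water.
Total added water ≈ 3.329×10^13 m³ over 3.57×10^14 m² → Δh = 0.0932 m.

≈ 0.0932 m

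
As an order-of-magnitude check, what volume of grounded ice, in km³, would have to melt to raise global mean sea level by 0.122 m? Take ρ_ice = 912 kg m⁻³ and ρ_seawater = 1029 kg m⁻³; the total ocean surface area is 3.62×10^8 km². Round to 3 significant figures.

≈ 4.98×10^4 km³

Required water volume = Δh × A = 0.122 m × 3.62×10^14 m² = 4.416×10^13 m³ = 4.416×10^4 km³.
Ice volume = water volume × ρ_w/ρ_ice = 4.416×10^4 × 1029/912 = 4.98×10^4 km³.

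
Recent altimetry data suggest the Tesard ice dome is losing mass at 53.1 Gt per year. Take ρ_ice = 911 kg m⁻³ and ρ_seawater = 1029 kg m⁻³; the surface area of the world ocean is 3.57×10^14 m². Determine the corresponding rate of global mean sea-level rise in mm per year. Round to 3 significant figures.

ρ_w = 1029 kg m⁻³. Annual water volume added = 53.1 Gt / ρ_w = 5.310×10^13 kg / 1029 kg m⁻³ = 5.160×10^10 m³.
Δh per year = 5.160×10^10 / 3.57×10^14 = 1.45×10^-4 m = 0.145 mm.

≈ 0.145 mm/yr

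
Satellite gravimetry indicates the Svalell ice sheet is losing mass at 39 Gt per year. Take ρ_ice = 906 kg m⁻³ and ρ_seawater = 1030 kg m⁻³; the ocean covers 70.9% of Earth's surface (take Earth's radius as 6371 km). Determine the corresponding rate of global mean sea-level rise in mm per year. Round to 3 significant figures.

ρ_w = 1030 kg m⁻³. Annual water volume added = 39 Gt / ρ_w = 3.900×10^13 kg / 1030 kg m⁻³ = 3.786×10^10 m³.
Δh per year = 3.786×10^10 / 3.62×10^14 = 1.05×10^-4 m = 0.105 mm.

≈ 0.105 mm/yr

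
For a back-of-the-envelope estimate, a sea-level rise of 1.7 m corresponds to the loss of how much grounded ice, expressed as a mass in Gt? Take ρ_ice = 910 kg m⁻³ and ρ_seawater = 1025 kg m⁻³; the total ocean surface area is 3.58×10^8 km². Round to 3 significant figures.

Required water volume = Δh × A = 1.7 m × 3.58×10^14 m² = 6.086×10^14 m³.
ρ_w = 1025 kg m⁻³, so the mass of water = 6.086×10^14 m³ × 1025 kg m⁻³ = 6.238×10^17 kg = 6.24×10^5 Gt (and the same mass of ice, by conservation).

≈ 6.24×10^5 Gt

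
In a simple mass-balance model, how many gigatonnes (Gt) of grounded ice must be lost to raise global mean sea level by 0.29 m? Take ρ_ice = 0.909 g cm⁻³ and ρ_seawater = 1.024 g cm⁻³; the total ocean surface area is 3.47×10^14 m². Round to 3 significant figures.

≈ 1.03×10^5 Gt

Required water volume = Δh × A = 0.29 m × 3.47×10^14 m² = 1.006×10^14 m³.
ρ_w = 1.024 g cm⁻³ = 1024 kg m⁻³, so the mass of water = 1.006×10^14 m³ × 1024 kg m⁻³ = 1.030×10^17 kg = 1.03×10^5 Gt (and the same mass of ice, by conservation).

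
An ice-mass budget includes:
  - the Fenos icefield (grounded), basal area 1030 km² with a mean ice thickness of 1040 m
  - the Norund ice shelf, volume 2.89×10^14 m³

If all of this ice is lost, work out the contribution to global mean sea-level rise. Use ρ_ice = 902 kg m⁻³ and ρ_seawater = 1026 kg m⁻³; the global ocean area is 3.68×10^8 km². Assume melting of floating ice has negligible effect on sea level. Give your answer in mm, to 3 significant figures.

≈ 2.56 mm

Fenos: ice volume = 1030 km² × 1040 m = 1071 km³; 1071 × (902/1026) = 941.7 km³ of water.
The Norund ice shelf is floating and already displaces its own weight of water, so its melt adds essentially nothing to sea level.
Total added water ≈ 9.417×10^11 m³ over 3.68×10^14 m² → Δh = 2.56×10^-3 m = 2.56 mm.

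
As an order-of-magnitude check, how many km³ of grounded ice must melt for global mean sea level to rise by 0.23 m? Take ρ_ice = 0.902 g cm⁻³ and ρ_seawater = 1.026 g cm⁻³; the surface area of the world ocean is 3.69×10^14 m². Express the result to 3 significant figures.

≈ 9.65×10^4 km³

Required water volume = Δh × A = 0.23 m × 3.69×10^14 m² = 8.487×10^13 m³ = 8.487×10^4 km³.
Ice volume = water volume × ρ_w/ρ_ice = 8.487×10^4 × 1026/902 = 9.65×10^4 km³.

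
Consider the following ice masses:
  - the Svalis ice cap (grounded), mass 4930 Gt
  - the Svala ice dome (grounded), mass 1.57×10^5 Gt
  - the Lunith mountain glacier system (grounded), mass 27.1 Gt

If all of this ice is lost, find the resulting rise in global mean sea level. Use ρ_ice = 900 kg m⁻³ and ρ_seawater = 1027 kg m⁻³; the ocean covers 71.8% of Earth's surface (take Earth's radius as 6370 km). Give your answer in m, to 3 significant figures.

Svalis: 4930 Gt = 4.930×10^15 kg; dividing by ρ_w = 1027 kg m⁻³ gives 4.800×10^12 m³ of water.
Svala: 1.57×10^5 Gt = 1.570×10^17 kg; dividing by ρ_w = 1027 kg m⁻³ gives 1.529×10^14 m³ of water.
Lunith: 27.1 Gt = 2.710×10^13 kg; dividing by ρ_w = 1027 kg m⁻³ gives 2.639×10^10 m³ of water.
Total added water ≈ 1.577×10^14 m³ over 3.66×10^14 m² → Δh = 0.431 m.

≈ 0.431 m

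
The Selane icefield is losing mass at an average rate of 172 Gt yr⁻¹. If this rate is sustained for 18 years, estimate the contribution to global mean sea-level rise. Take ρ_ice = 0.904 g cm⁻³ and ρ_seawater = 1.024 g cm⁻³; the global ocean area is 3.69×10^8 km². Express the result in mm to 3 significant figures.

≈ 8.19 mm

Total mass lost = 172 Gt/yr × 18 yr = 3096 Gt = 3.096×10^15 kg.
ρ_w = 1.024 g cm⁻³ = 1024 kg m⁻³, so water volume = 3.096×10^15 / 1024 = 3.023×10^12 m³.
Δh = 3.023×10^12 / 3.69×10^14 = 8.19×10^-3 m = 8.19 mm.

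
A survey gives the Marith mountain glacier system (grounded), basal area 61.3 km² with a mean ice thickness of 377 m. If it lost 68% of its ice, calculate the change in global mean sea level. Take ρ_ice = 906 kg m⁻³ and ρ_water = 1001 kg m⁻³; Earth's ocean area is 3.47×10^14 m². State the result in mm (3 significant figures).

≈ 0.0410 mm

Marith: ice volume = 61.3 km² × 377 m = 23.11 km³; 0.68 × 23.11 × (906/1001) = 14.22 km³ of water.
Spread over 3.47×10^14 m² of ocean, Δh = 1.422×10^10 / 3.47×10^14 = 4.10×10^-5 m = 0.0410 mm.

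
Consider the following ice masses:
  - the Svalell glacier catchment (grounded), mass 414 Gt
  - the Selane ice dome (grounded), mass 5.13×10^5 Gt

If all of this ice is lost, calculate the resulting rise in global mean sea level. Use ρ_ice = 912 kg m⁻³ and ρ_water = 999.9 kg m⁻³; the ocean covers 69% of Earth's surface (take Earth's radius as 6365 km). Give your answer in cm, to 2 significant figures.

Svalell: 414 Gt = 4.140×10^14 kg; dividing by ρ_w = 999.9 kg m⁻³ gives 4.140×10^11 m³ of water.
Selane: 5.13×10^5 Gt = 5.130×10^17 kg; dividing by ρ_w = 999.9 kg m⁻³ gives 5.131×10^14 m³ of water.
Total added water ≈ 5.135×10^14 m³ over 3.51×10^14 m² → Δh = 1.46 m = 150 cm.

≈ 150 cm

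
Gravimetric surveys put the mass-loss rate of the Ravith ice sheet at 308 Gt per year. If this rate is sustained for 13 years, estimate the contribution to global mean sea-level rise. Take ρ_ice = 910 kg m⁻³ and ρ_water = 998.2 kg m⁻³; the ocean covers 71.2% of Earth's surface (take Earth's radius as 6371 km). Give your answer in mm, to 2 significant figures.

Total mass lost = 308 Gt/yr × 13 yr = 4004 Gt = 4.004×10^15 kg.
ρ_w = 998.2 kg m⁻³, so water volume = 4.004×10^15 / 998.2 = 4.011×10^12 m³.
Δh = 4.011×10^12 / 3.63×10^14 = 0.0110 m = 11 mm.

≈ 11 mm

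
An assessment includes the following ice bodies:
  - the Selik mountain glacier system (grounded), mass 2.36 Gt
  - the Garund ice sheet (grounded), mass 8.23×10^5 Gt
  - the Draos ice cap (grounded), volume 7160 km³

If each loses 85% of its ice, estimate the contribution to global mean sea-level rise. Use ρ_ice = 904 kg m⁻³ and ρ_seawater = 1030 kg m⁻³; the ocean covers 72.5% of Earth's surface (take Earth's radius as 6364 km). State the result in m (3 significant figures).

≈ 1.86 m

Selik: 0.85 × 2.36 Gt = 2.006×10^12 kg; dividing by ρ_w = 1030 kg m⁻³ gives 1.948×10^9 m³ of water.
Garund: 0.85 × 8.23×10^5 Gt = 6.996×10^17 kg; dividing by ρ_w = 1030 kg m⁻³ gives 6.792×10^14 m³ of water.
Draos: 0.85 × 7160 km³ × (904/1030) = 5341 km³ of water.
Total added water ≈ 6.845×10^14 m³ over 3.69×10^14 m² → Δh = 1.86 m.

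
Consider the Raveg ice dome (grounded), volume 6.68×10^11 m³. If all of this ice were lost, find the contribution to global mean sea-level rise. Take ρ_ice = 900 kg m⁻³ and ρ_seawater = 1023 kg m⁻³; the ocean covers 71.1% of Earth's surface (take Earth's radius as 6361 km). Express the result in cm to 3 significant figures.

Raveg: 6.68×10^11 m³ × (900/1023) = 5.877×10^11 m³ of water.
Spread over 3.62×10^14 m² of ocean, Δh = 5.877×10^11 / 3.62×10^14 = 1.63×10^-3 m = 0.163 cm.

≈ 0.163 cm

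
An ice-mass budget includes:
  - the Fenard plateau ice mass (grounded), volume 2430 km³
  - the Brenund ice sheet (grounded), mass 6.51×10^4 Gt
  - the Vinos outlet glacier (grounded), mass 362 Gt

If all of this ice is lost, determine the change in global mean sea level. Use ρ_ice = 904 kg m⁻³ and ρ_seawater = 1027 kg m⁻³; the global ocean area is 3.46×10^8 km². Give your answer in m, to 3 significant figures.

Fenard: 2430 km³ × (904/1027) = 2139 km³ of water.
Brenund: 6.51×10^4 Gt = 6.510×10^16 kg; dividing by ρ_w = 1027 kg m⁻³ gives 6.339×10^13 m³ of water.
Vinos: 362 Gt = 3.620×10^14 kg; dividing by ρ_w = 1027 kg m⁻³ gives 3.525×10^11 m³ of water.
Total added water ≈ 6.588×10^13 m³ over 3.46×10^14 m² → Δh = 0.190 m.

≈ 0.190 m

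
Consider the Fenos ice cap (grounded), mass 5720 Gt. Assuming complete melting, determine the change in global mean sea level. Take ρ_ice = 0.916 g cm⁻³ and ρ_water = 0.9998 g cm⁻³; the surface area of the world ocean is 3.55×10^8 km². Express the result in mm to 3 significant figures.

≈ 16.1 mm

Fenos: 5720 Gt = 5.720×10^15 kg; dividing by ρ_w = 0.9998 g cm⁻³ = 999.8 kg m⁻³ gives 5.721×10^12 m³ of water.
Spread over 3.55×10^14 m² of ocean, Δh = 5.721×10^12 / 3.55×10^14 = 0.0161 m = 16.1 mm.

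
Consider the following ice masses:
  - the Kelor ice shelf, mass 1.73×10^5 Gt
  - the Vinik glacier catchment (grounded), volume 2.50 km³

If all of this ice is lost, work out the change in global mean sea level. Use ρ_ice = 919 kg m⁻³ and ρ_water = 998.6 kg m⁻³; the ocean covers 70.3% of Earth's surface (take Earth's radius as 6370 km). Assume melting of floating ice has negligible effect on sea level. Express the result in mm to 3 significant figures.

The Kelor ice shelf is floating and already displaces its own weight of water, so its melt adds essentially nothing to sea level.
Vinik: 2.50 km³ × (919/998.6) = 2.301 km³ of water.
Total added water ≈ 2.301×10^9 m³ over 3.58×10^14 m² → Δh = 6.42×10^-6 m = 6.42×10^-3 mm.

≈ 6.42×10^-3 mm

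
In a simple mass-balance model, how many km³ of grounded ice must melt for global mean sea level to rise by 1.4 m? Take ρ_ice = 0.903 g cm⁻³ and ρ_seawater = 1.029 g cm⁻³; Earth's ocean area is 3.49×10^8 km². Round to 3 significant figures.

≈ 5.57×10^5 km³

Required water volume = Δh × A = 1.4 m × 3.49×10^14 m² = 4.886×10^14 m³ = 4.886×10^5 km³.
Ice volume = water volume × ρ_w/ρ_ice = 4.886×10^5 × 1029/903 = 5.57×10^5 km³.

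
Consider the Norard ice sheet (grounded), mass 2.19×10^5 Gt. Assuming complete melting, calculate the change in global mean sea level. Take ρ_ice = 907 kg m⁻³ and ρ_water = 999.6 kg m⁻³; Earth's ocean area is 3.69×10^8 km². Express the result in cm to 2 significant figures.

≈ 59 cm

Norard: 2.19×10^5 Gt = 2.190×10^17 kg; dividing by ρ_w = 999.6 kg m⁻³ gives 2.191×10^14 m³ of water.
Spread over 3.69×10^14 m² of ocean, Δh = 2.191×10^14 / 3.69×10^14 = 0.594 m = 59 cm.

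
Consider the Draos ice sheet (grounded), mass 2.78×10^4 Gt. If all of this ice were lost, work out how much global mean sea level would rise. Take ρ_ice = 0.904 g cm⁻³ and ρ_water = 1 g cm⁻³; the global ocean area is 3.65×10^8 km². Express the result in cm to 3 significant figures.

≈ 7.62 cm

Draos: 2.78×10^4 Gt = 2.780×10^16 kg; dividing by ρ_w = 1 g cm⁻³ = 1000 kg m⁻³ gives 2.780×10^13 m³ of water.
Spread over 3.65×10^14 m² of ocean, Δh = 2.780×10^13 / 3.65×10^14 = 0.0762 m = 7.62 cm.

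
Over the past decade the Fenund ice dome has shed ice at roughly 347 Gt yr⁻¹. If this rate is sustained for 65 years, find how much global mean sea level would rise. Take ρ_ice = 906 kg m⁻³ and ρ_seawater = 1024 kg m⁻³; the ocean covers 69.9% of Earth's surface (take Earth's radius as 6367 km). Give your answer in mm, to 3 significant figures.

≈ 61.9 mm

Total mass lost = 347 Gt/yr × 65 yr = 2.256×10^4 Gt = 2.256×10^16 kg.
ρ_w = 1024 kg m⁻³, so water volume = 2.256×10^16 / 1024 = 2.203×10^13 m³.
Δh = 2.203×10^13 / 3.56×10^14 = 0.0619 m = 61.9 mm.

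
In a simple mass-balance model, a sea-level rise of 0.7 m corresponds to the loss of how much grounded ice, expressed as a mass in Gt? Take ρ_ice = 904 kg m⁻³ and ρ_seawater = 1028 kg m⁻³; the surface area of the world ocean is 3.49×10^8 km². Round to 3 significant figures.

≈ 2.51×10^5 Gt

Required water volume = Δh × A = 0.7 m × 3.49×10^14 m² = 2.443×10^14 m³.
ρ_w = 1028 kg m⁻³, so the mass of water = 2.443×10^14 m³ × 1028 kg m⁻³ = 2.511×10^17 kg = 2.51×10^5 Gt (and the same mass of ice, by conservation).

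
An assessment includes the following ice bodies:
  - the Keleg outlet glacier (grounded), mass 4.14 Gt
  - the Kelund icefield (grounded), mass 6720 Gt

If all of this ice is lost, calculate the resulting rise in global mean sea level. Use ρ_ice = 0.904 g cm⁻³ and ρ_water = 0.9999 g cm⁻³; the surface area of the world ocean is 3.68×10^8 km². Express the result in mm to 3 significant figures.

≈ 18.3 mm

Keleg: 4.14 Gt = 4.140×10^12 kg; dividing by ρ_w = 0.9999 g cm⁻³ = 999.9 kg m⁻³ gives 4.140×10^9 m³ of water.
Kelund: 6720 Gt = 6.720×10^15 kg; dividing by ρ_w = 999.9 kg m⁻³ gives 6.721×10^12 m³ of water.
Total added water ≈ 6.725×10^12 m³ over 3.68×10^14 m² → Δh = 0.0183 m = 18.3 mm.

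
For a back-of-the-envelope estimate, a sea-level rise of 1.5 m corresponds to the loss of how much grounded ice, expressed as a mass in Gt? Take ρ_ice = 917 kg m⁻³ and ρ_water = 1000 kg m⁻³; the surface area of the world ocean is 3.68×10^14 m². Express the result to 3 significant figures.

Required water volume = Δh × A = 1.5 m × 3.68×10^14 m² = 5.520×10^14 m³.
ρ_w = 1000 kg m⁻³, so the mass of water = 5.520×10^14 m³ × 1000 kg m⁻³ = 5.520×10^17 kg = 5.52×10^5 Gt (and the same mass of ice, by conservation).

≈ 5.52×10^5 Gt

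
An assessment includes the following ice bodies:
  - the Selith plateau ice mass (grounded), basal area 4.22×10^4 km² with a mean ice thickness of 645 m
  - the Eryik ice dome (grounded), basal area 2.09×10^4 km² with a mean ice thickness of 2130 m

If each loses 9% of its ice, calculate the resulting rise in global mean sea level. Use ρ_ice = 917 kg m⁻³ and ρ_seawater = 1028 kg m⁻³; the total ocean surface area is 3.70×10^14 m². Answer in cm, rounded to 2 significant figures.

≈ 1.6 cm

Selith: ice volume = 4.22×10^4 km² × 645 m = 2.722×10^4 km³; 0.09 × 2.722×10^4 × (917/1028) = 2185 km³ of water.
Eryik: ice volume = 2.09×10^4 km² × 2130 m = 4.452×10^4 km³; 0.09 × 4.452×10^4 × (917/1028) = 3574 km³ of water.
Total added water ≈ 5.759×10^12 m³ over 3.70×10^14 m² → Δh = 0.0156 m = 1.6 cm.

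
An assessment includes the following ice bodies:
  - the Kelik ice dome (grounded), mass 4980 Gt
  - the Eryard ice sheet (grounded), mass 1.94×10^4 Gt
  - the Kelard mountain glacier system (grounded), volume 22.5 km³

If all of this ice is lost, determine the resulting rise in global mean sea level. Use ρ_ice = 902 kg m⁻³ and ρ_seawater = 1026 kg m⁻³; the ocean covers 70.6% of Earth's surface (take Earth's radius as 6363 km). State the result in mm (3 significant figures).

Kelik: 4980 Gt = 4.980×10^15 kg; dividing by ρ_w = 1026 kg m⁻³ gives 4.854×10^12 m³ of water.
Eryard: 1.94×10^4 Gt = 1.940×10^16 kg; dividing by ρ_w = 1026 kg m⁻³ gives 1.891×10^13 m³ of water.
Kelard: 22.5 km³ × (902/1026) = 19.78 km³ of water.
Total added water ≈ 2.378×10^13 m³ over 3.59×10^14 m² → Δh = 0.0662 m = 66.2 mm.

≈ 66.2 mm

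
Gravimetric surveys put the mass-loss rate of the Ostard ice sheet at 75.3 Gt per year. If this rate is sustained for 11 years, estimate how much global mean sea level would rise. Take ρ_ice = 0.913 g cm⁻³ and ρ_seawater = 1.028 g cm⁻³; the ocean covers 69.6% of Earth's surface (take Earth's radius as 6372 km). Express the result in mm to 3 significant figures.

Total mass lost = 75.3 Gt/yr × 11 yr = 828.3 Gt = 8.283×10^14 kg.
ρ_w = 1.028 g cm⁻³ = 1028 kg m⁻³, so water volume = 8.283×10^14 / 1028 = 8.057×10^11 m³.
Δh = 8.057×10^11 / 3.55×10^14 = 2.27×10^-3 m = 2.27 mm.

≈ 2.27 mm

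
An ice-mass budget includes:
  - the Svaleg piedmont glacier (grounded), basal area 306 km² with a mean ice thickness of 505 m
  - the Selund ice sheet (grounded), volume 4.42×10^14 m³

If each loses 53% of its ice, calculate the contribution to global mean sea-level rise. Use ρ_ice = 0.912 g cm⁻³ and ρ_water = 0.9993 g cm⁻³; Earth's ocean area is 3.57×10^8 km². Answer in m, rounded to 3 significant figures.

≈ 0.599 m

Svaleg: ice volume = 306 km² × 505 m = 154.5 km³; 0.53 × 154.5 × (912/999.3) = 74.75 km³ of water.
Selund: 0.53 × 4.42×10^14 m³ × (912/999.3) = 2.138×10^14 m³ of water.
Total added water ≈ 2.139×10^14 m³ over 3.57×10^14 m² → Δh = 0.599 m.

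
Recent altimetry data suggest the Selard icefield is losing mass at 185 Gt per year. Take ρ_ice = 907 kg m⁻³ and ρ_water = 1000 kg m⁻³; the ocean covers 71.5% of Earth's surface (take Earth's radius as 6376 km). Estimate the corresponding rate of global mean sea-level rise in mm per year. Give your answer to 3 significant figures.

ρ_w = 1000 kg m⁻³. Annual water volume added = 185 Gt / ρ_w = 1.850×10^14 kg / 1000 kg m⁻³ = 1.850×10^11 m³.
Δh per year = 1.850×10^11 / 3.65×10^14 = 5.06×10^-4 m = 0.506 mm.

≈ 0.506 mm/yr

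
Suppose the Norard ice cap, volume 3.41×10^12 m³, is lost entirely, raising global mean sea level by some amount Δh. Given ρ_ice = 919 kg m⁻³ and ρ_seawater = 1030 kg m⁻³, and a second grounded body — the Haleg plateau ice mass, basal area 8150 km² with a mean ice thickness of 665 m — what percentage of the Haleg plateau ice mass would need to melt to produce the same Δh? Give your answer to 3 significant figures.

≈ 62.9 %

Equal sea-level rise means equal mass of meltwater, i.e. equal mass of ice lost.
Ice mass of Norard: 3.134×10^15 kg; ice mass of Haleg: 4.981×10^15 kg.
Fraction required = 3.134×10^15 / 4.981×10^15 = 0.629 → 62.9 %.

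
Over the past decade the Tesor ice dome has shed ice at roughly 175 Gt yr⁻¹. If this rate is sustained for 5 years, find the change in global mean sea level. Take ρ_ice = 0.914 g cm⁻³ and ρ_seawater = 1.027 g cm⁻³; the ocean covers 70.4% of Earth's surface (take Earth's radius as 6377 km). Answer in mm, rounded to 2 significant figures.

Total mass lost = 175 Gt/yr × 5 yr = 875.0 Gt = 8.750×10^14 kg.
ρ_w = 1.027 g cm⁻³ = 1027 kg m⁻³, so water volume = 8.750×10^14 / 1027 = 8.520×10^11 m³.
Δh = 8.520×10^11 / 3.60×10^14 = 2.37×10^-3 m = 2.4 mm.

≈ 2.4 mm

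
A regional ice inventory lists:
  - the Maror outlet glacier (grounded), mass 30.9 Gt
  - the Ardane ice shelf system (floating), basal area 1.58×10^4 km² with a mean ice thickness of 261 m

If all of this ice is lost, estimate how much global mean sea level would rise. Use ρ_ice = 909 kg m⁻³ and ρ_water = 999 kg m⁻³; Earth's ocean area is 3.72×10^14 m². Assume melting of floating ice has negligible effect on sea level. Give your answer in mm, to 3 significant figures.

Maror: 30.9 Gt = 3.090×10^13 kg; dividing by ρ_w = 999 kg m⁻³ gives 3.093×10^10 m³ of water.
The Ardane ice shelf system is floating and already displaces its own weight of water, so its melt adds essentially nothing to sea level.
Total added water ≈ 3.093×10^10 m³ over 3.72×10^14 m² → Δh = 8.31×10^-5 m = 0.0831 mm.

≈ 0.0831 mm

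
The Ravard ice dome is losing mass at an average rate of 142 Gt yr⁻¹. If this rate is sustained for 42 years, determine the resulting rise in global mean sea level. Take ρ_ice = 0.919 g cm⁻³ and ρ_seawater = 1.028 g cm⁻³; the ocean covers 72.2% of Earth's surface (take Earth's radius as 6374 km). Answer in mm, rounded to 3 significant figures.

≈ 15.7 mm

Total mass lost = 142 Gt/yr × 42 yr = 5964 Gt = 5.964×10^15 kg.
ρ_w = 1.028 g cm⁻³ = 1028 kg m⁻³, so water volume = 5.964×10^15 / 1028 = 5.802×10^12 m³.
Δh = 5.802×10^12 / 3.69×10^14 = 0.0157 m = 15.7 mm.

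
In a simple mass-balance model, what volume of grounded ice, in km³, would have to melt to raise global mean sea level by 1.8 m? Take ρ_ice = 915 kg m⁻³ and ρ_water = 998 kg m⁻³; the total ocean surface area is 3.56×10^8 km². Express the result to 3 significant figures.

Required water volume = Δh × A = 1.8 m × 3.56×10^14 m² = 6.408×10^14 m³ = 6.408×10^5 km³.
Ice volume = water volume × ρ_w/ρ_ice = 6.408×10^5 × 998/915 = 6.99×10^5 km³.

≈ 6.99×10^5 km³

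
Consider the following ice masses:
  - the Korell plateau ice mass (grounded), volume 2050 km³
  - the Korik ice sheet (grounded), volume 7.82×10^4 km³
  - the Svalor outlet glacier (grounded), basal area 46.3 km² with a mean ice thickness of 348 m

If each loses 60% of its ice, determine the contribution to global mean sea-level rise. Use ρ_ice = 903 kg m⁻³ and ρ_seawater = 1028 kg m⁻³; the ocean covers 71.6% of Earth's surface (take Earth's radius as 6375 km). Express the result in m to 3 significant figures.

Korell: 0.6 × 2050 km³ × (903/1028) = 1080 km³ of water.
Korik: 0.6 × 7.82×10^4 km³ × (903/1028) = 4.121×10^4 km³ of water.
Svalor: ice volume = 46.3 km² × 348 m = 16.11 km³; 0.6 × 16.11 × (903/1028) = 8.492 km³ of water.
Total added water ≈ 4.230×10^13 m³ over 3.66×10^14 m² → Δh = 0.116 m.

≈ 0.116 m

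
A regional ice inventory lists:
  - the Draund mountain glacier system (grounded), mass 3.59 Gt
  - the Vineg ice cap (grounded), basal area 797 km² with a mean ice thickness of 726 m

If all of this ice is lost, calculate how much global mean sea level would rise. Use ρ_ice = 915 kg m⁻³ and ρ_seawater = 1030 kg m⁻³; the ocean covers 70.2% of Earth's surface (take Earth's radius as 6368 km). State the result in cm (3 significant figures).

Draund: 3.59 Gt = 3.590×10^12 kg; dividing by ρ_w = 1030 kg m⁻³ gives 3.485×10^9 m³ of water.
Vineg: ice volume = 797 km² × 726 m = 578.6 km³; 578.6 × (915/1030) = 514.0 km³ of water.
Total added water ≈ 5.175×10^11 m³ over 3.58×10^14 m² → Δh = 1.45×10^-3 m = 0.145 cm.

≈ 0.145 cm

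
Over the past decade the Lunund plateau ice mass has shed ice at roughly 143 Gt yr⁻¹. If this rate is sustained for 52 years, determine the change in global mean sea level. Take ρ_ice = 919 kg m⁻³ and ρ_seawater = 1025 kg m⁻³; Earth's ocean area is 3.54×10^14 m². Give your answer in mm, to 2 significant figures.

Total mass lost = 143 Gt/yr × 52 yr = 7436 Gt = 7.436×10^15 kg.
ρ_w = 1025 kg m⁻³, so water volume = 7.436×10^15 / 1025 = 7.255×10^12 m³.
Δh = 7.255×10^12 / 3.54×10^14 = 0.0205 m = 20 mm.

≈ 20 mm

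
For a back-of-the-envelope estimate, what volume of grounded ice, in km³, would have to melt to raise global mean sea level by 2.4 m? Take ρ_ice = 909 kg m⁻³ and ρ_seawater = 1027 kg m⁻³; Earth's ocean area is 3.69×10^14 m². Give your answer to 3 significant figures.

Required water volume = Δh × A = 2.4 m × 3.69×10^14 m² = 8.856×10^14 m³ = 8.856×10^5 km³.
Ice volume = water volume × ρ_w/ρ_ice = 8.856×10^5 × 1027/909 = 1.00×10^6 km³.

≈ 1.00×10^6 km³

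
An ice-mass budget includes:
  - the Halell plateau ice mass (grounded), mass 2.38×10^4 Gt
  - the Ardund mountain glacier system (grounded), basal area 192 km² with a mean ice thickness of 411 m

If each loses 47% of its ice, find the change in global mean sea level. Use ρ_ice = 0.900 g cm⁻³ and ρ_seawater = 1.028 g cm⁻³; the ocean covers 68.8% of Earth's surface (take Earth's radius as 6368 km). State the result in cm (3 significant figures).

Halell: 0.47 × 2.38×10^4 Gt = 1.119×10^16 kg; dividing by ρ_w = 1.028 g cm⁻³ = 1028 kg m⁻³ gives 1.088×10^13 m³ of water.
Ardund: ice volume = 192 km² × 411 m = 78.91 km³; 0.47 × 78.91 × (900/1028) = 32.47 km³ of water.
Total added water ≈ 1.091×10^13 m³ over 3.51×10^14 m² → Δh = 0.0311 m = 3.11 cm.

≈ 3.11 cm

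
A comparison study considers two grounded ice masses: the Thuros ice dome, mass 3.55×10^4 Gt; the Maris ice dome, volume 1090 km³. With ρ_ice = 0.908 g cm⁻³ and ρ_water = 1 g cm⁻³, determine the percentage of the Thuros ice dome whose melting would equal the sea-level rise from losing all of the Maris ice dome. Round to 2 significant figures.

≈ 2.8 %

Equal sea-level rise means equal mass of meltwater, i.e. equal mass of ice lost.
Ice mass of Maris: 9.897×10^14 kg; ice mass of Thuros: 3.550×10^16 kg.
Fraction required = 9.897×10^14 / 3.550×10^16 = 0.0279 → 2.8 %.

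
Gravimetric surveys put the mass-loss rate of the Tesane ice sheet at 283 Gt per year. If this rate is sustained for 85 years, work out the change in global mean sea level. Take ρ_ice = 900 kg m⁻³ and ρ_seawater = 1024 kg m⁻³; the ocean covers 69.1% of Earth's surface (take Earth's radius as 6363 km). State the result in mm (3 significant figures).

≈ 66.8 mm

Total mass lost = 283 Gt/yr × 85 yr = 2.406×10^4 Gt = 2.406×10^16 kg.
ρ_w = 1024 kg m⁻³, so water volume = 2.406×10^16 / 1024 = 2.349×10^13 m³.
Δh = 2.349×10^13 / 3.52×10^14 = 0.0668 m = 66.8 mm.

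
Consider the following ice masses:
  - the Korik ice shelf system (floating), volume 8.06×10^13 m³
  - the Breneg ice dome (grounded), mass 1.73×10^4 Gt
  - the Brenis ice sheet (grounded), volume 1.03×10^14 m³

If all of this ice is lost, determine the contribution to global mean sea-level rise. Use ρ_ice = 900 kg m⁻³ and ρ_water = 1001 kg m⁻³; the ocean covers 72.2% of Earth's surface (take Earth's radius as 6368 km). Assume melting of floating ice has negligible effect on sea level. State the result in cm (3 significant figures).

≈ 29.9 cm

The Korik ice shelf system is floating and already displaces its own weight of water, so its melt adds essentially nothing to sea level.
Breneg: 1.73×10^4 Gt = 1.730×10^16 kg; dividing by ρ_w = 1001 kg m⁻³ gives 1.728×10^13 m³ of water.
Brenis: 1.03×10^14 m³ × (900/1001) = 9.261×10^13 m³ of water.
Total added water ≈ 1.099×10^14 m³ over 3.68×10^14 m² → Δh = 0.299 m = 29.9 cm.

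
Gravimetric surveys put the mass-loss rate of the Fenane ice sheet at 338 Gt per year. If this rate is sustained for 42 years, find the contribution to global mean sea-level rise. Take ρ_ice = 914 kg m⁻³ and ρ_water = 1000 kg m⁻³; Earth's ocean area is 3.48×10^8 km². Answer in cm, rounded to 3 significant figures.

≈ 4.08 cm

Total mass lost = 338 Gt/yr × 42 yr = 1.420×10^4 Gt = 1.420×10^16 kg.
ρ_w = 1000 kg m⁻³, so water volume = 1.420×10^16 / 1000 = 1.420×10^13 m³.
Δh = 1.420×10^13 / 3.48×10^14 = 0.0408 m = 4.08 cm.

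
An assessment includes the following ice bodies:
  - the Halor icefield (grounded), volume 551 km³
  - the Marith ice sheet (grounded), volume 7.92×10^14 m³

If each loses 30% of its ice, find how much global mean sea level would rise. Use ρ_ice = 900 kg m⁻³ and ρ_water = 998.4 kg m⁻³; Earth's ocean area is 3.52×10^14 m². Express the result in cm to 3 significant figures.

≈ 60.9 cm

Halor: 0.3 × 551 km³ × (900/998.4) = 149.0 km³ of water.
Marith: 0.3 × 7.92×10^14 m³ × (900/998.4) = 2.142×10^14 m³ of water.
Total added water ≈ 2.143×10^14 m³ over 3.52×10^14 m² → Δh = 0.609 m = 60.9 cm.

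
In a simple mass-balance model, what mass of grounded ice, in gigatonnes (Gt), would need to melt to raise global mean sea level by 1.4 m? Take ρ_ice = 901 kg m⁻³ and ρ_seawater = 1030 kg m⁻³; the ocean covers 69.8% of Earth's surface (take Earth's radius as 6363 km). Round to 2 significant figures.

Required water volume = Δh × A = 1.4 m × 3.55×10^14 m² = 4.972×10^14 m³.
ρ_w = 1030 kg m⁻³, so the mass of water = 4.972×10^14 m³ × 1030 kg m⁻³ = 5.121×10^17 kg = 5.1×10^5 Gt (and the same mass of ice, by conservation).

≈ 5.1×10^5 Gt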